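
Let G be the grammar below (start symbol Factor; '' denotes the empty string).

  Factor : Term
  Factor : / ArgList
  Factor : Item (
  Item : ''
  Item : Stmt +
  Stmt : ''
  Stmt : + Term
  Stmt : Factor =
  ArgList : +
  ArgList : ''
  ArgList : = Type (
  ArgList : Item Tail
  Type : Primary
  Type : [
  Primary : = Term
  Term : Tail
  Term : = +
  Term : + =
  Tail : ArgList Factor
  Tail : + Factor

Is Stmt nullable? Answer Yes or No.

Stmt has an ''-production, so Stmt ⇒ ''.

Yes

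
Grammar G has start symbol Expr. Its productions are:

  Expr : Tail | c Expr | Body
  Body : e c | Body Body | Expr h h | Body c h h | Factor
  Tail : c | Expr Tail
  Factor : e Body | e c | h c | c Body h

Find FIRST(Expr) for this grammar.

{ c, e, h }

From Expr : Tail: add FIRST(Tail) = { c, e, h }.
Expr : c Expr contributes {c}.
From Expr : Body: add FIRST(Body) = { c, e, h }.
Union: FIRST(Expr) = { c, e, h }.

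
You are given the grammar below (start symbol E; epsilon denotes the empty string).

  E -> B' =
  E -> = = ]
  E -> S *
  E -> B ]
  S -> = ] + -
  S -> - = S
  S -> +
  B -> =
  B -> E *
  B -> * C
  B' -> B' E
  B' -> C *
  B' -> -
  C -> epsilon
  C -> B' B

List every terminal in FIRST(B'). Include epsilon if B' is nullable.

{ *, - }

From B' -> B' E: add FIRST(B') = { *, - }.
From B' -> C *: C nullable, take FIRST(C) ∪ {*} = { *, - }.
B' -> - contributes {-}.
Union: FIRST(B') = { *, - }.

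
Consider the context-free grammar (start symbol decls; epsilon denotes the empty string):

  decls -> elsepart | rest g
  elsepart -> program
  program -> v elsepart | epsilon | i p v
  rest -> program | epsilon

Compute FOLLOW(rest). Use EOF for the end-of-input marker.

In decls -> rest g: add FIRST(g) = { g }.
Union: FOLLOW(rest) = { g }.

{ g }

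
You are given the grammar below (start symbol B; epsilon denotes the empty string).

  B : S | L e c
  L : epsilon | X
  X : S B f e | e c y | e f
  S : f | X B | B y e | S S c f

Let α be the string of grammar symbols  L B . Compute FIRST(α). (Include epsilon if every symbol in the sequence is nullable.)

Add FIRST(L)\{epsilon} = { e, f }; L is nullable, continue.
Add FIRST(B) = { e, f }; B is not nullable, stop.

{ e, f }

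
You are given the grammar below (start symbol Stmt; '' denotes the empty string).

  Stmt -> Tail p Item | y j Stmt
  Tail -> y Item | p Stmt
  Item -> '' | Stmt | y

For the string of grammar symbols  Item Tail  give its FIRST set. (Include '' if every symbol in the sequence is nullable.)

Add FIRST(Item)\{''} = { p, y }; Item is nullable, continue.
Add FIRST(Tail) = { p, y }; Tail is not nullable, stop.

{ p, y }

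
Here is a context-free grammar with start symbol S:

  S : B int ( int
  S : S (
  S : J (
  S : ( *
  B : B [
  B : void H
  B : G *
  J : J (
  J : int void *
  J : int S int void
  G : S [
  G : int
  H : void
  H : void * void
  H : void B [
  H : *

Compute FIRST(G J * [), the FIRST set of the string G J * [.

{ (, int, void }

Add FIRST(G) = { (, int, void }; G is not nullable, stop.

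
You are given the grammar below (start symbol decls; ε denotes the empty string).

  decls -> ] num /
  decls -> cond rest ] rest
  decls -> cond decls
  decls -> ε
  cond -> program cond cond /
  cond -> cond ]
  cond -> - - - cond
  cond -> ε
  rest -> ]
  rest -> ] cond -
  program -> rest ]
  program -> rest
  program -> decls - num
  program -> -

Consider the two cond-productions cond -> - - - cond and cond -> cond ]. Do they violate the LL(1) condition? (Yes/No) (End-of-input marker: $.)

FIRST(- - - cond) = { - } and FIRST(cond ]) = { -, ] }.
Both contain -, so the two alternatives are not disjoint — LL(1) conflict.

Yes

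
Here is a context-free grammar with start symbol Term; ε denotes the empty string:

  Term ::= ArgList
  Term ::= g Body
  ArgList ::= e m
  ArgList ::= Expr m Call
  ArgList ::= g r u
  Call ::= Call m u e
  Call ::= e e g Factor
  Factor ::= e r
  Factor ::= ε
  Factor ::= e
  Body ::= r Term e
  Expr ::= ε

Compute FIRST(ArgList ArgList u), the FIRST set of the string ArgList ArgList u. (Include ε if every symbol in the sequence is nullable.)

{ e, g, m }

Add FIRST(ArgList) = { e, g, m }; ArgList is not nullable, stop.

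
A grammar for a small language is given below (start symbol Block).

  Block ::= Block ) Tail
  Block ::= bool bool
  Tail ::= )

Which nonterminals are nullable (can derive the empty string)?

No nonterminal has an empty production or an RHS whose symbols are all nullable.

{ } (none)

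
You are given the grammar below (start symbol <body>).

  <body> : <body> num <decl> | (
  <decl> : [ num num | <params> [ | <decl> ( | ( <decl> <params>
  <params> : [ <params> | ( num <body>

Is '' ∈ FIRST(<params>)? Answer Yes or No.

No nonterminal in this grammar is nullable.
No production of <params> has an RHS whose symbols are all nullable, so <params> is not nullable.

No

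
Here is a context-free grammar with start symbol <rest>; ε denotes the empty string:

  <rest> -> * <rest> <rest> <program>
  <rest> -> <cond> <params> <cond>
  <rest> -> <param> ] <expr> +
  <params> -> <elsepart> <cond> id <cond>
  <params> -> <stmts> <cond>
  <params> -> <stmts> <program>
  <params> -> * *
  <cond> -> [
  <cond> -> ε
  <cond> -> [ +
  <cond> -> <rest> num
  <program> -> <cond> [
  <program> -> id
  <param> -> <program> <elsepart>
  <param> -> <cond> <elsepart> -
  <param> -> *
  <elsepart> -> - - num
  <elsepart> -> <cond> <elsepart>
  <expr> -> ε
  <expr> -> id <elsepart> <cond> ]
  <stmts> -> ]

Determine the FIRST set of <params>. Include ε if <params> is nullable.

{ *, -, [, ], id }

From <params> -> <elsepart> <cond> id <cond>: add FIRST(<elsepart>) = { *, -, [, ], id }.
From <params> -> <stmts> <cond>: add FIRST(<stmts>) = { ] }.
From <params> -> <stmts> <program>: add FIRST(<stmts>) = { ] }.
<params> -> * * contributes {*}.
Union: FIRST(<params>) = { *, -, [, ], id }.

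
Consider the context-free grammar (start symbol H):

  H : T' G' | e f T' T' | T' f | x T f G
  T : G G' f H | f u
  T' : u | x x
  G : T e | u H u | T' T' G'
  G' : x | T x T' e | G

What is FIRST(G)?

{ f, u, x }

From G : T e: add FIRST(T) = { f, u, x }.
G : u H u contributes {u}.
From G : T' T' G': add FIRST(T') = { u, x }.
Union: FIRST(G) = { f, u, x }.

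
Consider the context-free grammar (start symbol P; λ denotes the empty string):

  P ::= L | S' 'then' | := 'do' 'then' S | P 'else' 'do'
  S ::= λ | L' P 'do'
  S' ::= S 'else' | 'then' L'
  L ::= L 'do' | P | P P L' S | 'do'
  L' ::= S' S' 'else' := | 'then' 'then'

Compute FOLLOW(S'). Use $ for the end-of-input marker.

{ 'else', 'then' }

In P ::= S' 'then': add FIRST('then') = { 'then' }.
In L' ::= S' S' 'else' :=: add FIRST(S' 'else' :=) = { 'else', 'then' }.
In L' ::= S' S' 'else' :=: add FIRST('else' :=) = { 'else' }.
Union: FOLLOW(S') = { 'else', 'then' }.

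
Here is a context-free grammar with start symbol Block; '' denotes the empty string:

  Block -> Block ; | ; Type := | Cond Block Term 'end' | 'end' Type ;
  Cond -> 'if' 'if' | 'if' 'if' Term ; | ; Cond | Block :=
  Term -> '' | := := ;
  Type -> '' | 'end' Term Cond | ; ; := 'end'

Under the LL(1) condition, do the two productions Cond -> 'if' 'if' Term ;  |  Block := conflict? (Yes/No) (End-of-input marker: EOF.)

FIRST('if' 'if' Term ;) = { 'if' } and FIRST(Block :=) = { 'end', 'if', ; }.
Both contain 'if', so the two alternatives are not disjoint — LL(1) conflict.

Yes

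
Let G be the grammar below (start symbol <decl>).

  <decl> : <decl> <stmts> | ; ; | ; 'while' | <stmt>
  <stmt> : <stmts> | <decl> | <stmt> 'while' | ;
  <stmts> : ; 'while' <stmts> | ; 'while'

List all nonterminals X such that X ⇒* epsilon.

{ } (none)

No nonterminal has an empty production or an RHS whose symbols are all nullable.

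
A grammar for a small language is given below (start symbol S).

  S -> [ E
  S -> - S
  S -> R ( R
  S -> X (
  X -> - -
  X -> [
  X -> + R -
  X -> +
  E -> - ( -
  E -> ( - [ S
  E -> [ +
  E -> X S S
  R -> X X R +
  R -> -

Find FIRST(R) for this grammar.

{ +, -, [ }

From R -> X X R +: add FIRST(X) = { +, -, [ }.
R -> - contributes {-}.
Union: FIRST(R) = { +, -, [ }.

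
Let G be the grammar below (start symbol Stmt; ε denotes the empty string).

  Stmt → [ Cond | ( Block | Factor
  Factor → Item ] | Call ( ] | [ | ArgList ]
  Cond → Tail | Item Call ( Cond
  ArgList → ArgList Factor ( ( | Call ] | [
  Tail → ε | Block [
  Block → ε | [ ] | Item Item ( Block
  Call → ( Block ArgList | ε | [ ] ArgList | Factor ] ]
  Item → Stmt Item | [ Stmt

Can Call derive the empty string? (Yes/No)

Yes

Call has an ε-production, so Call ⇒ ε.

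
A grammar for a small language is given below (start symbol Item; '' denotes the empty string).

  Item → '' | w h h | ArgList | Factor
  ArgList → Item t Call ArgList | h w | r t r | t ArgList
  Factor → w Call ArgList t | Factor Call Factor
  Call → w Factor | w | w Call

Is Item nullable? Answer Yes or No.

Yes

Item has an ''-production, so Item ⇒ ''.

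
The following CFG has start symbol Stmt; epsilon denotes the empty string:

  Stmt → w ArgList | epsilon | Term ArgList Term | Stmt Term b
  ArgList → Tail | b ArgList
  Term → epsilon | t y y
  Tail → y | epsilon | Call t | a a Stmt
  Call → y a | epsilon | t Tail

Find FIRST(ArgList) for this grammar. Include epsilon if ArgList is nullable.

From ArgList → Tail: add FIRST(Tail) = { a, t, y, epsilon } (including epsilon since Tail is nullable).
ArgList → b ArgList contributes {b}.
Union: FIRST(ArgList) = { a, b, t, y, epsilon }.

{ a, b, t, y, epsilon }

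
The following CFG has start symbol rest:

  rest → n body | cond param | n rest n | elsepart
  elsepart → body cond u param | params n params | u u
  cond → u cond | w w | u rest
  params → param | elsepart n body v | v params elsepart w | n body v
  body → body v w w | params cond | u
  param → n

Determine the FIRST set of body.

{ n, u, v }

From body → body v w w: add FIRST(body) = { n, u, v }.
From body → params cond: add FIRST(params) = { n, u, v }.
body → u contributes {u}.
Union: FIRST(body) = { n, u, v }.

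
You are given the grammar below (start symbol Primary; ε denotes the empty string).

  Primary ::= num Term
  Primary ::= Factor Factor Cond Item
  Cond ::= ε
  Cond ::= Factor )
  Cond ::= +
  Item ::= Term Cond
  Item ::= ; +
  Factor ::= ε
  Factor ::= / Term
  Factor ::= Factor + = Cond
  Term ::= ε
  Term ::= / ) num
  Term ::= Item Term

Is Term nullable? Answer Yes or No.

Term has an ε-production, so Term ⇒ ε.

Yes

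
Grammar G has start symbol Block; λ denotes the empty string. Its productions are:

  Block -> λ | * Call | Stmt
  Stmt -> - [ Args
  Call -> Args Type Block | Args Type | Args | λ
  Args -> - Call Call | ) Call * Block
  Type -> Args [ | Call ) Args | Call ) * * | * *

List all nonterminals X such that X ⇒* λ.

Directly nullable (have an λ-production): Block, Call.
No other nonterminal has a production whose RHS symbols are all nullable.

{ Block, Call }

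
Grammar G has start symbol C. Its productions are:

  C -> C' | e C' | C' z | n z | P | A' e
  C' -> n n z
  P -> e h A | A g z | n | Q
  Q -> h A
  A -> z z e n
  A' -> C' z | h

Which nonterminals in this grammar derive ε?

{ } (none)

No nonterminal has an empty production or an RHS whose symbols are all nullable.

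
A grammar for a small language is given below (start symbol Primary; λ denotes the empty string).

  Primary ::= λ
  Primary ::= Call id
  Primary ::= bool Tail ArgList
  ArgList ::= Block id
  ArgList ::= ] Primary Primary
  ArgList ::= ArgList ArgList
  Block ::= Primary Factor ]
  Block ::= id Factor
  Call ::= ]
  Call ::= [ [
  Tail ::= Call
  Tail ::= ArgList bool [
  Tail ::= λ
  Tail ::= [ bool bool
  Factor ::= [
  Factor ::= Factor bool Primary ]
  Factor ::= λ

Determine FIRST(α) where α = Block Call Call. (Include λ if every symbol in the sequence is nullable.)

Add FIRST(Block) = { [, ], bool, id }; Block is not nullable, stop.

{ [, ], bool, id }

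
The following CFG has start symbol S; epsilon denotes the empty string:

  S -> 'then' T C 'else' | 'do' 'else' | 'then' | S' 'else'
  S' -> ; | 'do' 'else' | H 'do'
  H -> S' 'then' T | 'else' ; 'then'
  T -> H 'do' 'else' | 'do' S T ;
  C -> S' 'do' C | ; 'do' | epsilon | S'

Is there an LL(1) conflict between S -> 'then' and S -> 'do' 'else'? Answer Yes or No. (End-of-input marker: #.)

FIRST('then') = { 'then' } and FIRST('do' 'else') = { 'do' }.
The FIRST sets are disjoint and neither alternative is nullable — no conflict.

No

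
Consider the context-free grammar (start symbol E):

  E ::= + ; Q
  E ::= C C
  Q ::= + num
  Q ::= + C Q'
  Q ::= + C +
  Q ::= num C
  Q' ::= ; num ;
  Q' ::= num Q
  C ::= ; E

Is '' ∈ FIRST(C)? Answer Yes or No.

No nonterminal in this grammar is nullable.
No production of C has an RHS whose symbols are all nullable, so C is not nullable.

No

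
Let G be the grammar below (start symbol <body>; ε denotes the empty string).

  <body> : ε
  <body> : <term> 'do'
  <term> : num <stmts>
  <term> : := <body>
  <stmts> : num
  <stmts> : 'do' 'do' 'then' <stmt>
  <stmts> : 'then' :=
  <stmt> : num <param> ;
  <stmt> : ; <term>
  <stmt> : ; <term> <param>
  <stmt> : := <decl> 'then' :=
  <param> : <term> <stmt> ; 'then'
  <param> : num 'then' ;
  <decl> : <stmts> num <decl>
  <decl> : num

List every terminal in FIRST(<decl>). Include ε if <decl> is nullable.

From <decl> : <stmts> num <decl>: add FIRST(<stmts>) = { 'do', 'then', num }.
<decl> : num contributes {num}.
Union: FIRST(<decl>) = { 'do', 'then', num }.

{ 'do', 'then', num }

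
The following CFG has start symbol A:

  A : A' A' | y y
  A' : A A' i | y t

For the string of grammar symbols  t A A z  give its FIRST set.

t is a terminal; add {t} and stop.

{ t }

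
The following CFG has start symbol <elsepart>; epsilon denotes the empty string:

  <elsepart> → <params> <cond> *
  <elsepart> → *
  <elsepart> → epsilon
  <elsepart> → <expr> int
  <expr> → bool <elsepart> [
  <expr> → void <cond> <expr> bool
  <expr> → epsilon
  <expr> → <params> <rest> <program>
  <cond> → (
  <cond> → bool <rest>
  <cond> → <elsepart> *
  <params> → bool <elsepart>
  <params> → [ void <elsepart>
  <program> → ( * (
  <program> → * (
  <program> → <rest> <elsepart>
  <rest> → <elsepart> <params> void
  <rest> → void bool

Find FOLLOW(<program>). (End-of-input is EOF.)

{ bool, int }

In <expr> → <params> <rest> <program>: <program> is at the end, add FOLLOW(<expr>) = { bool, int }.
Union: FOLLOW(<program>) = { bool, int }.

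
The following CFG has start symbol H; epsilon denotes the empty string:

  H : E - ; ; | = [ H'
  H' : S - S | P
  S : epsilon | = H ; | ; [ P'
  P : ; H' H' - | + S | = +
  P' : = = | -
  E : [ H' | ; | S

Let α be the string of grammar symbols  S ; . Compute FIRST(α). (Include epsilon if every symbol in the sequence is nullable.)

{ ;, = }

Add FIRST(S)\{epsilon} = { ;, = }; S is nullable, continue.
; is a terminal; add {;} and stop.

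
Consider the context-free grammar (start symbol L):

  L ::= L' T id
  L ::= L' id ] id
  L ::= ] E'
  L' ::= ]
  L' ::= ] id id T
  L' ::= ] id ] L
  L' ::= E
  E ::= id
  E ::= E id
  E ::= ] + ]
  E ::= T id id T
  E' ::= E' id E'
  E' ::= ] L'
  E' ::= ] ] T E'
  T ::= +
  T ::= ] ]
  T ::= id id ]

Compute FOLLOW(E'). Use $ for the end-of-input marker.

In L ::= ] E': E' is at the end, add FOLLOW(L) = { $, +, ], id }.
In E' ::= E' id E': add FIRST(id E') = { id }.
In E' ::= E' id E': E' is at the end, add FOLLOW(E') = { $, +, ], id }.
In E' ::= ] ] T E': E' is at the end, add FOLLOW(E') = { $, +, ], id }.
Union: FOLLOW(E') = { $, +, ], id }.

{ $, +, ], id }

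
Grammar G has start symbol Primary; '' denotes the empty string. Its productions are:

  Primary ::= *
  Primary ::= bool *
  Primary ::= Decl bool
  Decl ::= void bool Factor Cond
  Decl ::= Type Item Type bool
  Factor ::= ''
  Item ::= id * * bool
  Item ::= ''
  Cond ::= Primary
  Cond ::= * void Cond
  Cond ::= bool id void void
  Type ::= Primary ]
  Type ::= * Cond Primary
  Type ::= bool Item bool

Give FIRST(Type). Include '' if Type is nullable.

{ *, bool, void }

From Type ::= Primary ]: add FIRST(Primary) = { *, bool, void }.
Type ::= * Cond Primary contributes {*}.
Type ::= bool Item bool contributes {bool}.
Union: FIRST(Type) = { *, bool, void }.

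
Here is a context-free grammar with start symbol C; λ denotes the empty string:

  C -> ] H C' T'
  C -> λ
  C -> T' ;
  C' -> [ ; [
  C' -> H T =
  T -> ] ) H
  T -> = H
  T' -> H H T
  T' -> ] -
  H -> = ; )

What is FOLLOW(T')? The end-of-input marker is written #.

{ #, ; }

In C -> ] H C' T': T' is at the end, add FOLLOW(C) = { # }.
In C -> T' ;: add FIRST(;) = { ; }.
Union: FOLLOW(T') = { #, ; }.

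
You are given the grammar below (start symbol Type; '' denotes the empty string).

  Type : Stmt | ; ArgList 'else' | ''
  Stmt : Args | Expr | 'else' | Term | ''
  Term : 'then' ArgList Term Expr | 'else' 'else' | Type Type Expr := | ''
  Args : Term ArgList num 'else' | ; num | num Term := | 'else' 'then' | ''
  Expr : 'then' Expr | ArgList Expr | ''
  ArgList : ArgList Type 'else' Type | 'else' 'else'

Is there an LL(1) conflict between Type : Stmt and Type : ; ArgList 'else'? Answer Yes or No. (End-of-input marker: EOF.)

Yes

FIRST(Stmt) = { 'else', 'then', :=, ;, num, '' } and FIRST(; ArgList 'else') = { ; }.
Both contain ;, so the two alternatives are not disjoint — LL(1) conflict.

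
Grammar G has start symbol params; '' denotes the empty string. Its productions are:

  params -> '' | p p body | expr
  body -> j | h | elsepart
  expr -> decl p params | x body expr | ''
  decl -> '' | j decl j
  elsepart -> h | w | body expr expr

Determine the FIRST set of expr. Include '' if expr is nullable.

From expr -> decl p params: decl nullable, take FIRST(decl) ∪ {p} = { j, p }.
expr -> x body expr contributes {x}.
expr -> '' contributes ''.
Union: FIRST(expr) = { j, p, x, '' }.

{ j, p, x, '' }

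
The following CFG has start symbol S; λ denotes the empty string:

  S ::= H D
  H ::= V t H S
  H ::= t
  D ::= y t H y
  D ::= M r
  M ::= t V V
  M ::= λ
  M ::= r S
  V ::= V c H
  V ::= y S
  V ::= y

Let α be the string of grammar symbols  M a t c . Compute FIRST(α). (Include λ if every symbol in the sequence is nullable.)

{ a, r, t }

Add FIRST(M)\{λ} = { r, t }; M is nullable, continue.
a is a terminal; add {a} and stop.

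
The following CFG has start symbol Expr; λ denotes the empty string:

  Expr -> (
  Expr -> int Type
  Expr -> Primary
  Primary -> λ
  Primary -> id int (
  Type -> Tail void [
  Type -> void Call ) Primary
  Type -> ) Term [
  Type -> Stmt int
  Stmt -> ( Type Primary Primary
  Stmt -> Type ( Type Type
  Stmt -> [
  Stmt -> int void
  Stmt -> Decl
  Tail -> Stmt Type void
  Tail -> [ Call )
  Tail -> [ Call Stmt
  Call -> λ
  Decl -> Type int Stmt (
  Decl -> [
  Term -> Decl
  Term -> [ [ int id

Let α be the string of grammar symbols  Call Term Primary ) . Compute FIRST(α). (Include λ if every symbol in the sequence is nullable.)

Add FIRST(Call)\{λ} = {  }; Call is nullable, continue.
Add FIRST(Term) = { (, ), [, int, void }; Term is not nullable, stop.

{ (, ), [, int, void }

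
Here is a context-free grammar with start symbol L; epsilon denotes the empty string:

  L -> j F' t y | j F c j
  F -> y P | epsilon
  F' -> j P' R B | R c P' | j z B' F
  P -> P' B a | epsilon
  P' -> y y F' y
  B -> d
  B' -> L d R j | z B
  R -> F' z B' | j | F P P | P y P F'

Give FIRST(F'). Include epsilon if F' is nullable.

F' -> j P' R B contributes {j}.
From F' -> R c P': R nullable, take FIRST(R) ∪ {c} = { c, j, y }.
F' -> j z B' F contributes {j}.
Union: FIRST(F') = { c, j, y }.

{ c, j, y }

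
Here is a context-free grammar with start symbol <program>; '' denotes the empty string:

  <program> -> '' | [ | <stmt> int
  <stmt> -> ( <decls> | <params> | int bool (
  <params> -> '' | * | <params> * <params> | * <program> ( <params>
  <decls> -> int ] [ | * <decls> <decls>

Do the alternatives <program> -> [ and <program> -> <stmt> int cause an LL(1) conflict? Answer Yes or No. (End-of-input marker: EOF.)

No

FIRST([) = { [ } and FIRST(<stmt> int) = { (, *, int }.
The FIRST sets are disjoint and neither alternative is nullable — no conflict.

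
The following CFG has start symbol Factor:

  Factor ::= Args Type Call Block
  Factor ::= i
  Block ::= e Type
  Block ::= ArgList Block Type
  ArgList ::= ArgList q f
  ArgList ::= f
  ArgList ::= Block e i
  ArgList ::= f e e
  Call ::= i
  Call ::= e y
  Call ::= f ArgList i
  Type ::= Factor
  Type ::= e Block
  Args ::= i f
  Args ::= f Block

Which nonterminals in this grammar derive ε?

No nonterminal has an empty production or an RHS whose symbols are all nullable.

{ } (none)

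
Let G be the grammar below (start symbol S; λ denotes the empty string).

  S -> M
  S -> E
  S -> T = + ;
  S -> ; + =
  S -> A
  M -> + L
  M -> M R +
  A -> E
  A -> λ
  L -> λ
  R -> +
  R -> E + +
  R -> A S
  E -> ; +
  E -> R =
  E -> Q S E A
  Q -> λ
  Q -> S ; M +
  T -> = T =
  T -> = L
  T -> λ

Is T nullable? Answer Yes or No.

Yes

T has an λ-production, so T ⇒ λ.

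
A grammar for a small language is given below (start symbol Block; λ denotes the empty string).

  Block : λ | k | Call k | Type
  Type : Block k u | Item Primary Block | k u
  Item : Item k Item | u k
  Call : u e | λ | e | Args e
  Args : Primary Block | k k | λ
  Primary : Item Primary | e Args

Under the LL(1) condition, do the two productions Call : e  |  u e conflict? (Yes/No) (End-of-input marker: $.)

FIRST(e) = { e } and FIRST(u e) = { u }.
The FIRST sets are disjoint and neither alternative is nullable — no conflict.

No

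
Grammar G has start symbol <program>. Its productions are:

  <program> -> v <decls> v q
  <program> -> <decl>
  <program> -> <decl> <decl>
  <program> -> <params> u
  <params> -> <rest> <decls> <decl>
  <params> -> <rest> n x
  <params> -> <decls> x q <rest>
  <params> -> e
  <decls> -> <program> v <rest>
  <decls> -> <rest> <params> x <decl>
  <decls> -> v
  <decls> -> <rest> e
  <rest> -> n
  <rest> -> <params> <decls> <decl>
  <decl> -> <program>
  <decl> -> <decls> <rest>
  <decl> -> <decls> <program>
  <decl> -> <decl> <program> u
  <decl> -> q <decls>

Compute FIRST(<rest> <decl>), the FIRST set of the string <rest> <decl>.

Add FIRST(<rest>) = { e, n, q, v }; <rest> is not nullable, stop.

{ e, n, q, v }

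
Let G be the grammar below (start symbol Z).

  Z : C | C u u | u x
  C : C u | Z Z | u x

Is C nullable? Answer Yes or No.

No nonterminal in this grammar is nullable.
No production of C has an RHS whose symbols are all nullable, so C is not nullable.

No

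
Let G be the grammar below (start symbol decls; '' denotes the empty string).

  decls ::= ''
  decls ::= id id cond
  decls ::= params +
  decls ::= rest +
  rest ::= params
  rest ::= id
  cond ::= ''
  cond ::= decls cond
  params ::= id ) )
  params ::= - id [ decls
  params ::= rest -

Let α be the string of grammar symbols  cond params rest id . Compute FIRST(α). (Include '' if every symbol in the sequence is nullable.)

{ -, id }

Add FIRST(cond)\{''} = { -, id }; cond is nullable, continue.
Add FIRST(params) = { -, id }; params is not nullable, stop.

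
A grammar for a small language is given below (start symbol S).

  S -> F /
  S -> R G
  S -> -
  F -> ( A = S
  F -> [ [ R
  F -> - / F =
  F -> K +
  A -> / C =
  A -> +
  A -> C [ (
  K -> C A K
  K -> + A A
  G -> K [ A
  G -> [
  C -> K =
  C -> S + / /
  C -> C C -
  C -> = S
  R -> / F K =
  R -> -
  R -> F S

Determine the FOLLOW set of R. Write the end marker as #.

{ (, +, -, /, =, [ }

In S -> R G: add FIRST(G) = { (, +, -, /, =, [ }.
In F -> [ [ R: R is at the end, add FOLLOW(F) = { (, +, -, /, =, [ }.
Union: FOLLOW(R) = { (, +, -, /, =, [ }.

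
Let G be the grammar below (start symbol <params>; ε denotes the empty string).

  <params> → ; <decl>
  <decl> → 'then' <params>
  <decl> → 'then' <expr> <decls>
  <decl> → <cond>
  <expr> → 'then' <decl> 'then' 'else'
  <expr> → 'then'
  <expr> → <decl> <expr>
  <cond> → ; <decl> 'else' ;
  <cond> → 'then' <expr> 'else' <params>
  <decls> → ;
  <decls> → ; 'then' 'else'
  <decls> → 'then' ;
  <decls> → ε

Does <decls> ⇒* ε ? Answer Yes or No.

Yes

<decls> has an ε-production, so <decls> ⇒ ε.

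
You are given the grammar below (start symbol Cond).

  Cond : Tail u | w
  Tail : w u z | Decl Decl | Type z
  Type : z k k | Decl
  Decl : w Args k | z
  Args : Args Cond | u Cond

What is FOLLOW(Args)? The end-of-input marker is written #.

In Decl : w Args k: add FIRST(k) = { k }.
In Args : Args Cond: add FIRST(Cond) = { w, z }.
Union: FOLLOW(Args) = { k, w, z }.

{ k, w, z }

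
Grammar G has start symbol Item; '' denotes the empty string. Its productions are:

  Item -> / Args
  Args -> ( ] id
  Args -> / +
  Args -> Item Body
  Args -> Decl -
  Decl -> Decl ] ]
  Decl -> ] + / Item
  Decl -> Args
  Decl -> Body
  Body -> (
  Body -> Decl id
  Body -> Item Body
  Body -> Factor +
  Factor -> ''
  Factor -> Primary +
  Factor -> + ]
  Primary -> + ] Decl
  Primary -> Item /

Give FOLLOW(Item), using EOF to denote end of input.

Item is the start symbol, so EOF ∈ FOLLOW(Item).
In Args -> Item Body: add FIRST(Body) = { (, +, /, ] }.
In Decl -> ] + / Item: Item is at the end, add FOLLOW(Decl) = { +, -, ], id }.
In Body -> Item Body: add FIRST(Body) = { (, +, /, ] }.
In Primary -> Item /: add FIRST(/) = { / }.
Union: FOLLOW(Item) = { EOF, (, +, -, /, ], id }.

{ EOF, (, +, -, /, ], id }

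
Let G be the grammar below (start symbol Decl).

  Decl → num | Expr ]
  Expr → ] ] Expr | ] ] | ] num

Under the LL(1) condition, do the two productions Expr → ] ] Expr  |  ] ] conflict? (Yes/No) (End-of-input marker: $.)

Yes

FIRST(] ] Expr) = { ] } and FIRST(] ]) = { ] }.
Both contain ], so the two alternatives are not disjoint — LL(1) conflict.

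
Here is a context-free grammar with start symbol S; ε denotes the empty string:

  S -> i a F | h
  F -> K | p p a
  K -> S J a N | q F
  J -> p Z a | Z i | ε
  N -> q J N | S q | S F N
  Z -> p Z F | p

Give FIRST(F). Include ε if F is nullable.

From F -> K: add FIRST(K) = { h, i, q }.
F -> p p a contributes {p}.
Union: FIRST(F) = { h, i, p, q }.

{ h, i, p, q }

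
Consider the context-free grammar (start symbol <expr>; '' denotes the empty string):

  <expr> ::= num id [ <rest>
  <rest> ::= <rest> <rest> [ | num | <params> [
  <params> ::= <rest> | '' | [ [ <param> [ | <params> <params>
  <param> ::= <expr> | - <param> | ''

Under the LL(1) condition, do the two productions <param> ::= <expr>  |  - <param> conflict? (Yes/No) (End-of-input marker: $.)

No

FIRST(<expr>) = { num } and FIRST(- <param>) = { - }.
The FIRST sets are disjoint and neither alternative is nullable — no conflict.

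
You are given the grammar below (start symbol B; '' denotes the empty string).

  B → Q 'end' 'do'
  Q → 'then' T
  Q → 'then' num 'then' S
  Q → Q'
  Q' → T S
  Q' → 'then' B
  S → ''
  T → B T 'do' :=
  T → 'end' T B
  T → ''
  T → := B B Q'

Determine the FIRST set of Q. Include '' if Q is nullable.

{ 'end', 'then', :=, '' }

Q → 'then' T contributes {'then'}.
Q → 'then' num 'then' S contributes {'then'}.
From Q → Q': add FIRST(Q') = { 'end', 'then', :=, '' } (including '' since Q' is nullable).
Union: FIRST(Q) = { 'end', 'then', :=, '' }.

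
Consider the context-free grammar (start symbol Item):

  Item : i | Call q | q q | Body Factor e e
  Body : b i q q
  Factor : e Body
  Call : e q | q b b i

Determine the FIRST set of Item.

Item : i contributes {i}.
From Item : Call q: add FIRST(Call) = { e, q }.
Item : q q contributes {q}.
From Item : Body Factor e e: add FIRST(Body) = { b }.
Union: FIRST(Item) = { b, e, i, q }.

{ b, e, i, q }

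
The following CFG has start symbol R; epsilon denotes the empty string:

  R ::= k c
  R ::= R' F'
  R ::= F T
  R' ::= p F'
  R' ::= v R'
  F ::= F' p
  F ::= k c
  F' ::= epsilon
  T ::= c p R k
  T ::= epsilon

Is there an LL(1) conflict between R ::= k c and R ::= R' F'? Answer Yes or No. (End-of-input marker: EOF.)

No

FIRST(k c) = { k } and FIRST(R' F') = { p, v }.
The FIRST sets are disjoint and neither alternative is nullable — no conflict.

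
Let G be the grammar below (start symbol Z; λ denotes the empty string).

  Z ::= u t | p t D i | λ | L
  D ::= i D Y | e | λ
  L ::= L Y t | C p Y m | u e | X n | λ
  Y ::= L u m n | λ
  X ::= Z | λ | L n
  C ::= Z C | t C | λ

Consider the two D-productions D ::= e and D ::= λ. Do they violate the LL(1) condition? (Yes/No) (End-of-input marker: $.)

No

FIRST(e) = { e } and FIRST(λ) = { λ }.
The second is nullable but FOLLOW(D) = { i, n, p, t, u } is disjoint from FIRST of the first.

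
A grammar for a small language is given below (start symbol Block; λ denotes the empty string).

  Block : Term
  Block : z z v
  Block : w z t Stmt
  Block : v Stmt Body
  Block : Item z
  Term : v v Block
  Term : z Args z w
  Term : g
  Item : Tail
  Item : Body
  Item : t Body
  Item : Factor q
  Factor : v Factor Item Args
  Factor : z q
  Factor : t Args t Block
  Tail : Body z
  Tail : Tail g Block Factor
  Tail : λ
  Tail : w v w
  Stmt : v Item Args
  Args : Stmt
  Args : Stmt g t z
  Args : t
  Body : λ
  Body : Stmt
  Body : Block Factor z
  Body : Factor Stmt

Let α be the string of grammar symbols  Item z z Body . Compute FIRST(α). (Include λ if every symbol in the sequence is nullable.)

Add FIRST(Item)\{λ} = { g, t, v, w, z }; Item is nullable, continue.
z is a terminal; add {z} and stop.

{ g, t, v, w, z }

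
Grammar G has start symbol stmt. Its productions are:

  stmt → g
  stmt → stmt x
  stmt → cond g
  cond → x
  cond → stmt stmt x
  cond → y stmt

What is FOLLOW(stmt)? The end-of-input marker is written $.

{ $, g, x, y }

stmt is the start symbol, so $ ∈ FOLLOW(stmt).
In stmt → stmt x: add FIRST(x) = { x }.
In cond → stmt stmt x: add FIRST(stmt x) = { g, x, y }.
In cond → stmt stmt x: add FIRST(x) = { x }.
In cond → y stmt: stmt is at the end, add FOLLOW(cond) = { g }.
Union: FOLLOW(stmt) = { $, g, x, y }.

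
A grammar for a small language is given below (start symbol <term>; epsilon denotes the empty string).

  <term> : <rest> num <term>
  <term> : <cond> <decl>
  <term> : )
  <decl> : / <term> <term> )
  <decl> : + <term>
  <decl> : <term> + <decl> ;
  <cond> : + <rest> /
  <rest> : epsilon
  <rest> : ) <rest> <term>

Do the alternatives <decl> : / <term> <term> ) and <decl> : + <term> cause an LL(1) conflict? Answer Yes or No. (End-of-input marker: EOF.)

No

FIRST(/ <term> <term> )) = { / } and FIRST(+ <term>) = { + }.
The FIRST sets are disjoint and neither alternative is nullable — no conflict.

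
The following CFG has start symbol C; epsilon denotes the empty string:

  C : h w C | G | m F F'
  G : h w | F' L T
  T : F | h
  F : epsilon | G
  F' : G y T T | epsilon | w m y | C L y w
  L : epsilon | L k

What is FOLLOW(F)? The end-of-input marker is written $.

{ $, h, k, m, w, y }

In C : m F F': add FIRST(F')\{epsilon} = { h, k, m, w, y }.
  Since F' is nullable, also add FOLLOW(C) = { $, k, y }.
In T : F: F is at the end, add FOLLOW(T) = { $, h, k, m, w, y }.
Union: FOLLOW(F) = { $, h, k, m, w, y }.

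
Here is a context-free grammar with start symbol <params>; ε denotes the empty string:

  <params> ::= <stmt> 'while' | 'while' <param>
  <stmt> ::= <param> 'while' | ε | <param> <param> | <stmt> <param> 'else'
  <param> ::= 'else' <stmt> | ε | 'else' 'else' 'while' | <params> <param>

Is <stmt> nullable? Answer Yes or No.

<stmt> has an ε-production, so <stmt> ⇒ ε.

Yes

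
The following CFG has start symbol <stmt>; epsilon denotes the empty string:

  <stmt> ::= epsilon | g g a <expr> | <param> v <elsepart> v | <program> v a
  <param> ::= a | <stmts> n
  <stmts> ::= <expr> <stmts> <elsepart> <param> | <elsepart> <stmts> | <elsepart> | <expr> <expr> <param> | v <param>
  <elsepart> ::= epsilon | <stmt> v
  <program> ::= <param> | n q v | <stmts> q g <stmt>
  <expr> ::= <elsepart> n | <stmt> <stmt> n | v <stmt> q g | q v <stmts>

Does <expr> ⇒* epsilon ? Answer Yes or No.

No

Nullable nonterminals: <elsepart>, <stmt>, <stmts>.
No production of <expr> has an RHS whose symbols are all nullable, so <expr> is not nullable.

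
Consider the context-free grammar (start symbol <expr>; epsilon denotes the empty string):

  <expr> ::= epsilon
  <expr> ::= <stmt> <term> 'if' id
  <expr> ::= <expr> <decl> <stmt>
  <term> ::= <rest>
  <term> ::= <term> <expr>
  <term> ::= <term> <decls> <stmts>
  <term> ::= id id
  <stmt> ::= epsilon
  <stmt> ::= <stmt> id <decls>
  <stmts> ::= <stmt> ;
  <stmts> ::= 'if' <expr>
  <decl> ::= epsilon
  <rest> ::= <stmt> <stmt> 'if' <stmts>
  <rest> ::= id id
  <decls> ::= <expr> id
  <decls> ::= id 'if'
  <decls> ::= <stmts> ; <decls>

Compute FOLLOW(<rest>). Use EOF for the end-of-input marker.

In <term> ::= <rest>: <rest> is at the end, add FOLLOW(<term>) = { 'if', ;, id }.
Union: FOLLOW(<rest>) = { 'if', ;, id }.

{ 'if', ;, id }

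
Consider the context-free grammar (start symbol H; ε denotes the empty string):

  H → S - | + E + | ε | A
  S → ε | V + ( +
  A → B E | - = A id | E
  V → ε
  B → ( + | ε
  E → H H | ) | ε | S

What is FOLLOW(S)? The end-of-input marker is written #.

In H → S -: add FIRST(-) = { - }.
In E → S: S is at the end, add FOLLOW(E) = { #, (, ), +, -, id }.
Union: FOLLOW(S) = { #, (, ), +, -, id }.

{ #, (, ), +, -, id }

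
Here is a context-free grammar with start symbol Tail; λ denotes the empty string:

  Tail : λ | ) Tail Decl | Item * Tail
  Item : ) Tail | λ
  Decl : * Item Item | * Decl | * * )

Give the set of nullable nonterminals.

{ Item, Tail }

Directly nullable (have an λ-production): Tail, Item.
No other nonterminal has a production whose RHS symbols are all nullable.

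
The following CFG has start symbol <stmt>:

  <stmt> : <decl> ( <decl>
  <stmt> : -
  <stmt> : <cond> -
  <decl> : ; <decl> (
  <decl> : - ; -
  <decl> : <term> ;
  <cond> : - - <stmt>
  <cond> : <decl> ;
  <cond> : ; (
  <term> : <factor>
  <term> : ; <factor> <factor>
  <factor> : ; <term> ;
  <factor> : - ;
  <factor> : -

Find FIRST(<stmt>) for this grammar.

From <stmt> : <decl> ( <decl>: add FIRST(<decl>) = { -, ; }.
<stmt> : - contributes {-}.
From <stmt> : <cond> -: add FIRST(<cond>) = { -, ; }.
Union: FIRST(<stmt>) = { -, ; }.

{ -, ; }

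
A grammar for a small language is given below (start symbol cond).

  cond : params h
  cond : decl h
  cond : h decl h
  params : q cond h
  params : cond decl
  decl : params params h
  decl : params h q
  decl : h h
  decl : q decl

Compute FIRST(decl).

{ h, q }

From decl : params params h: add FIRST(params) = { h, q }.
From decl : params h q: add FIRST(params) = { h, q }.
decl : h h contributes {h}.
decl : q decl contributes {q}.
Union: FIRST(decl) = { h, q }.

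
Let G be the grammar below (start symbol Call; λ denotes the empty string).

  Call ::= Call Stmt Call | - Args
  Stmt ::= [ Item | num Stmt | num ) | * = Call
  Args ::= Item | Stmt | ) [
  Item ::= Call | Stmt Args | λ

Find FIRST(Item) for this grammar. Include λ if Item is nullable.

From Item ::= Call: add FIRST(Call) = { - }.
From Item ::= Stmt Args: add FIRST(Stmt) = { *, [, num }.
Item ::= λ contributes λ.
Union: FIRST(Item) = { *, -, [, num, λ }.

{ *, -, [, num, λ }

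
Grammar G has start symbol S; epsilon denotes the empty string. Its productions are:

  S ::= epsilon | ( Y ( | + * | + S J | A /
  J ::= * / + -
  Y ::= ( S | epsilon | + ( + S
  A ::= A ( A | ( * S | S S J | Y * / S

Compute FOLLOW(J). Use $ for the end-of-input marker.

In S ::= + S J: J is at the end, add FOLLOW(S) = { $, (, *, +, / }.
In A ::= S S J: J is at the end, add FOLLOW(A) = { (, / }.
Union: FOLLOW(J) = { $, (, *, +, / }.

{ $, (, *, +, / }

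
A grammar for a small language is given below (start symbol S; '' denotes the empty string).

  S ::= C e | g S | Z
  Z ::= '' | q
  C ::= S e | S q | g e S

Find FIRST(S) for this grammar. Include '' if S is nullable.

From S ::= C e: add FIRST(C) = { e, g, q }.
S ::= g S contributes {g}.
From S ::= Z: add FIRST(Z) = { q, '' } (including '' since Z is nullable).
Union: FIRST(S) = { e, g, q, '' }.

{ e, g, q, '' }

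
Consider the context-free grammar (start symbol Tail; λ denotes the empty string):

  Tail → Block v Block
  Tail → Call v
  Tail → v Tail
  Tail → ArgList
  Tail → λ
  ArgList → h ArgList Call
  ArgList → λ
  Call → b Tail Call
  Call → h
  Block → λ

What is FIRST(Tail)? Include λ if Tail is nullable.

{ b, h, v, λ }

From Tail → Block v Block: Block nullable, take FIRST(Block) ∪ {v} = { v }.
From Tail → Call v: add FIRST(Call) = { b, h }.
Tail → v Tail contributes {v}.
From Tail → ArgList: add FIRST(ArgList) = { h, λ } (including λ since ArgList is nullable).
Tail → λ contributes λ.
Union: FIRST(Tail) = { b, h, v, λ }.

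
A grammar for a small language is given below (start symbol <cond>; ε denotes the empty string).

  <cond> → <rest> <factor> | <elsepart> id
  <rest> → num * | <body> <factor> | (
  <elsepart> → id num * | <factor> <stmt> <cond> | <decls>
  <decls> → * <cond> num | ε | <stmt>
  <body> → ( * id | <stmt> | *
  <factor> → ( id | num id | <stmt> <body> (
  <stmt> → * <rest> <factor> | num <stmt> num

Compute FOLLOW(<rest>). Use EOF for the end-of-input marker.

{ (, *, num }

In <cond> → <rest> <factor>: add FIRST(<factor>) = { (, *, num }.
In <stmt> → * <rest> <factor>: add FIRST(<factor>) = { (, *, num }.
Union: FOLLOW(<rest>) = { (, *, num }.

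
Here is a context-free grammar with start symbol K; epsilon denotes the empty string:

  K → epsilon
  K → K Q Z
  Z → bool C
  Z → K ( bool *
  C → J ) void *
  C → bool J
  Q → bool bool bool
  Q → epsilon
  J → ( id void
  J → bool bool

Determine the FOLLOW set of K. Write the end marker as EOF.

K is the start symbol, so EOF ∈ FOLLOW(K).
In K → K Q Z: add FIRST(Q Z) = { (, bool }.
In Z → K ( bool *: add FIRST(( bool *) = { ( }.
Union: FOLLOW(K) = { EOF, (, bool }.

{ EOF, (, bool }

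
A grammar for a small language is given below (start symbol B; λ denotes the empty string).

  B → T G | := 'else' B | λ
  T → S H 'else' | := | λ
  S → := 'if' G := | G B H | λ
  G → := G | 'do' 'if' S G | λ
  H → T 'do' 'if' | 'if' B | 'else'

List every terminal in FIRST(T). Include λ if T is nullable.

{ 'do', 'else', 'if', :=, λ }

From T → S H 'else': S nullable, take FIRST(S) ∪ FIRST(H) = { 'do', 'else', 'if', := }.
T → := contributes {:=}.
T → λ contributes λ.
Union: FIRST(T) = { 'do', 'else', 'if', :=, λ }.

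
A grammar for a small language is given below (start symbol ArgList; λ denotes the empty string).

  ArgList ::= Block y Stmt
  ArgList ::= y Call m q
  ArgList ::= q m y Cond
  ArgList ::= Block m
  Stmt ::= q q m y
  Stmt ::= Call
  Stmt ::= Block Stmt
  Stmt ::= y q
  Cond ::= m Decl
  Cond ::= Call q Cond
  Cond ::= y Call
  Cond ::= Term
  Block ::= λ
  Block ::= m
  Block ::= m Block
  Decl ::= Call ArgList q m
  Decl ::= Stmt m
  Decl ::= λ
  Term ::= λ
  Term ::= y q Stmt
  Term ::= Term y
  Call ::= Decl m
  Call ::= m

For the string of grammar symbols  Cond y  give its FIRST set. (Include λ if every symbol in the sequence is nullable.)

{ m, q, y }

Add FIRST(Cond)\{λ} = { m, q, y }; Cond is nullable, continue.
y is a terminal; add {y} and stop.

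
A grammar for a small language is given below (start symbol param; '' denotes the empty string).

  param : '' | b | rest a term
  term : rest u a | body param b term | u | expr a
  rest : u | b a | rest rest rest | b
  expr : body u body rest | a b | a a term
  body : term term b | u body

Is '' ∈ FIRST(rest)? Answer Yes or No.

Nullable nonterminals: param.
No production of rest has an RHS whose symbols are all nullable, so rest is not nullable.

No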